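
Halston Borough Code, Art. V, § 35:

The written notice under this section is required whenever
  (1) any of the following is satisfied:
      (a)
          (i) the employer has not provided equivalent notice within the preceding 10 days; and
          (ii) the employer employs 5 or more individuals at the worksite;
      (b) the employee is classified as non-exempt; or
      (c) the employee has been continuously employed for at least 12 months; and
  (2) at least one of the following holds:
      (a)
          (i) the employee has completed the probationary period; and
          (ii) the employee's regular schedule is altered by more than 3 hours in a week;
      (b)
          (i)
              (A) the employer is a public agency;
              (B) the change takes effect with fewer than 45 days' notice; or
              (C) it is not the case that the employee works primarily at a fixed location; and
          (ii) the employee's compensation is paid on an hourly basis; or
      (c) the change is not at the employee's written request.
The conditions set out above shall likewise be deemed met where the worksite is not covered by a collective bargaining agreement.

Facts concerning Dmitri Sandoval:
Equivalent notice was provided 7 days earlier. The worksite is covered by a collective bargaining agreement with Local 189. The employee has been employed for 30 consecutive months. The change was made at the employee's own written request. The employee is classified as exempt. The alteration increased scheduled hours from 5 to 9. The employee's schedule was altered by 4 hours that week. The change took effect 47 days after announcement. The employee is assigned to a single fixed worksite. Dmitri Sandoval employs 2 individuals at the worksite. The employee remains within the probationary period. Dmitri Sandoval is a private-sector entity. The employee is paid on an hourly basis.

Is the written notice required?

(i) no recent notice — not satisfied.
(ii) ≥ 5 at site — not satisfied.
So (a) is not satisfied (F AND F).
(b) non-exempt — not met.
(c) tenure ≥ 12 mo. — met.
So (1) is satisfied (F OR F OR T).
(i) past probation — fails.
(ii) schedule shift > 3h — met.
(a) = F AND T = false.
(A) public agency — fails.
(B) < 45 days' notice — fails.
(C) not (fixed location) — not satisfied.
(i) = F OR F OR F = false.
(ii) hourly-paid — holds.
So (b) is not satisfied (F AND T).
(c) not employee-requested — not satisfied.
(2): F OR F OR F → false.
Overall: T AND F → false.
Exception (no CBA) — not satisfied.
Result: main false OR exception false → false.

No — not required.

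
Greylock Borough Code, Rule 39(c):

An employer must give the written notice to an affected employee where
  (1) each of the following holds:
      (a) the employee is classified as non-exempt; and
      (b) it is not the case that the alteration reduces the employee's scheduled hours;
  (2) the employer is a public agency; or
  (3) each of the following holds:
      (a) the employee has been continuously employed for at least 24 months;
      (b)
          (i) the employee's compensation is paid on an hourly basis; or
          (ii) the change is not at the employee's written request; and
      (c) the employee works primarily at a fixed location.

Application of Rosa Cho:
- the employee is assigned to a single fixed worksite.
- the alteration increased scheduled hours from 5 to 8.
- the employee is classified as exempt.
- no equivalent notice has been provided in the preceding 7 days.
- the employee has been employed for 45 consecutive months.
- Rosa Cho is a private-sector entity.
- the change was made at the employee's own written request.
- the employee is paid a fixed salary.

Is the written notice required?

(a) non-exempt — not met.
(b) not (hours reduced) — met.
So (1) is not satisfied (F AND T).
(2) public agency — not met.
(a) tenure ≥ 24 mo. — satisfied.
(i) hourly-paid — not satisfied.
(ii) not employee-requested — fails.
(b) = F OR F = false.
(c) fixed location — met.
(3) = T AND F AND T = false.
Overall: F OR F OR F → false.

No — not required.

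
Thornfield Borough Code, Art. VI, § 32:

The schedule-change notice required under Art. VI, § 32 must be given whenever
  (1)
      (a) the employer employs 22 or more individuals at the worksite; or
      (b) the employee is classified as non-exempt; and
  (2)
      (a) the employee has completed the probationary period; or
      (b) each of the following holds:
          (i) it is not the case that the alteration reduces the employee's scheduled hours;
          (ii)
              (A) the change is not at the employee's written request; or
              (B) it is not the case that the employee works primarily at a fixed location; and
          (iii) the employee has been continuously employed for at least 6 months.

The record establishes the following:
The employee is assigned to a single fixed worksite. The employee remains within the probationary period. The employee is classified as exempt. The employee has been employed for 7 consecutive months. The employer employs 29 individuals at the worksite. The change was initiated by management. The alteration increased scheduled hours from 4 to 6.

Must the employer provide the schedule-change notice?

(a) ≥ 22 at site — satisfied.
(b) non-exempt — fails.
So (1) is satisfied (T OR F).
(a) past probation — not met.
(i) not (hours reduced) — satisfied.
(A) not employee-requested — satisfied.
(B) not (fixed location) — not satisfied.
(ii): T OR F → true.
(iii) tenure ≥ 6 mo. — satisfied.
(b) = T AND T AND T = true.
(2) = F OR T = true.
So Overall is satisfied (T AND T).

Yes — required.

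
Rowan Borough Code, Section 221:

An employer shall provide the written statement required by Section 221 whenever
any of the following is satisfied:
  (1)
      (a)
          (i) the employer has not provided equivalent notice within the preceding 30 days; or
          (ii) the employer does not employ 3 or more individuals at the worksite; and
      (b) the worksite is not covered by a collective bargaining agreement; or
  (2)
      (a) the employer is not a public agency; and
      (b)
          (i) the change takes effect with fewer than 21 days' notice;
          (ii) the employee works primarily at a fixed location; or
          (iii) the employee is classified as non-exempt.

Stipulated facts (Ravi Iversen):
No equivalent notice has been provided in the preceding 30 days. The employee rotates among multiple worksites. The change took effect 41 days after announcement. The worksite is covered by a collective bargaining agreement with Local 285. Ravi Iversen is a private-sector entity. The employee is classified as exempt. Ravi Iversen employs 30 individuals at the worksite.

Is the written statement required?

No — not required.

(i) no recent notice — satisfied.
(ii) not (≥ 3 at site) — not satisfied.
(a) = T OR F = true.
(b) no CBA — fails.
So (1) is not satisfied (T AND F).
(a) not (public agency) — met.
(i) < 21 days' notice — fails.
(ii) fixed location — not satisfied.
(iii) non-exempt — not satisfied.
(b): F OR F OR F → false.
So (2) is not satisfied (T AND F).
So Overall is not satisfied (F OR F).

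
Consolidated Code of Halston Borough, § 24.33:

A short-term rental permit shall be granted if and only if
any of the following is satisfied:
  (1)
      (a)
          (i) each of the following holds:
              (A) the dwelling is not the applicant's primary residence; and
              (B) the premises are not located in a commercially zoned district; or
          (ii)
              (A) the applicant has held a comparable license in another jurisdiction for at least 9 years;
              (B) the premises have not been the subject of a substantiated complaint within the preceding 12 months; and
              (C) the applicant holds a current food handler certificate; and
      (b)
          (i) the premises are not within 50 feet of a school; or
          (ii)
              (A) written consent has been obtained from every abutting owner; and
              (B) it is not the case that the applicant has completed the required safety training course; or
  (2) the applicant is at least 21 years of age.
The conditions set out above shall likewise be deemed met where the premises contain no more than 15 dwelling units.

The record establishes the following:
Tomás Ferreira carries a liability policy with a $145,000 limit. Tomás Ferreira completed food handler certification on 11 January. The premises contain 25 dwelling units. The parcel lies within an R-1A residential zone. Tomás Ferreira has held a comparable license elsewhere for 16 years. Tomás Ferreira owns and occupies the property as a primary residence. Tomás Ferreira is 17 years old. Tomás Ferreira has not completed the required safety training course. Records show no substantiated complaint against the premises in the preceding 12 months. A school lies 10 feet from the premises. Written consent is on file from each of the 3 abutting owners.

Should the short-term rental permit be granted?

(A) not (primary residence) — not met.
(B) not (commercially zoned) — satisfied.
(i) = F AND T = false.
(A) prior license ≥ 9 yr — satisfied.
(B) no complaint in 12 mo. — met.
(C) food handler cert. — holds.
(ii) = T AND T AND T = true.
(a) = F OR T = true.
(i) ≥50 ft from school — not met.
(A) all abutters consent — holds.
(B) not (safety training) — met.
(ii): T AND T → true.
(b) = F OR T = true.
(1) = T AND T = true.
(2) age ≥ 21 — fails.
Overall: T OR F → true.
Exception (≤ 15 units) — not satisfied.
Result: main true OR exception false → true.

Yes — granted.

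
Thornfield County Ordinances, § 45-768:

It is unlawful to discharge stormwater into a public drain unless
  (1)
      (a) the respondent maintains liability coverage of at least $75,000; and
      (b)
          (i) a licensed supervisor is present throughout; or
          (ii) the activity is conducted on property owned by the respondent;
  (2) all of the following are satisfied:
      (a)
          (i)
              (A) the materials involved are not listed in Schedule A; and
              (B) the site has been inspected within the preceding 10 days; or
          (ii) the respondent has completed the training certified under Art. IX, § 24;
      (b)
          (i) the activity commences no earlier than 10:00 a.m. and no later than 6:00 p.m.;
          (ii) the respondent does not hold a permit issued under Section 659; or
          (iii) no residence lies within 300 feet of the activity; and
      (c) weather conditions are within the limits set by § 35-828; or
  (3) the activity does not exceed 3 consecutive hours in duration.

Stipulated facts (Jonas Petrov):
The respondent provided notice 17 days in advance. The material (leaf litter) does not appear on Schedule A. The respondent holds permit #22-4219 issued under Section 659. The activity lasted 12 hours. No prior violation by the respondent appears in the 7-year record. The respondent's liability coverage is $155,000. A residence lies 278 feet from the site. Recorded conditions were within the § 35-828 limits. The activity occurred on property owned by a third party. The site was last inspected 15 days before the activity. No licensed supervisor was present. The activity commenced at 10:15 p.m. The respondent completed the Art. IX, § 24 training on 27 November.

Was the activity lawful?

(a) coverage ≥ $75,000 — holds.
(i) supervisor present — not satisfied.
(ii) own property — not satisfied.
(b): F OR F → false.
(1): T AND F → false.
(A) not (Schedule A material) — satisfied.
(B) site inspected — fails.
(i) = T AND F = false.
(ii) training certified — met.
(a): F OR T → true.
(i) start within hours — fails.
(ii) not (holds permit) — not satisfied.
(iii) no residence in 300 ft — not met.
(b) = F OR F OR F = false.
(c) weather ok — met.
So (2) is not satisfied (T AND F AND T).
(3) ≤ 3 hrs duration — not satisfied.
So Overall is not satisfied (F OR F OR F).

No — unlawful.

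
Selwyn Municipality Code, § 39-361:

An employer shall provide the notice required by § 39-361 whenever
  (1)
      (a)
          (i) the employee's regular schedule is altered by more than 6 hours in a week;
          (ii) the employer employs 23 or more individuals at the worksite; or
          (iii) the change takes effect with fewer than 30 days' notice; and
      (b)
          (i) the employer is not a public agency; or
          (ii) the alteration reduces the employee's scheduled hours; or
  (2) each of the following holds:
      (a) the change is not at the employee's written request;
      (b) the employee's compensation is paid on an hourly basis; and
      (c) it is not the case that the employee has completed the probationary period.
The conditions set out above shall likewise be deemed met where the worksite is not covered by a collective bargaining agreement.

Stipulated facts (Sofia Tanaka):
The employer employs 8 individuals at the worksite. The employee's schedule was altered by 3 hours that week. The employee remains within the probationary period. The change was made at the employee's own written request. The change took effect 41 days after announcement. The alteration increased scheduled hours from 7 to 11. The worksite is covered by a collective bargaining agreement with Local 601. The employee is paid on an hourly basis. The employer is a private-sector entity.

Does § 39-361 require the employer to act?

No — not required.

(i) schedule shift > 6h — not satisfied.
(ii) ≥ 23 at site — fails.
(iii) < 30 days' notice — fails.
So (a) is not satisfied (F OR F OR F).
(i) not (public agency) — satisfied.
(ii) hours reduced — not met.
(b): T OR F → true.
So (1) is not satisfied (F AND T).
(a) not employee-requested — not met.
(b) hourly-paid — holds.
(c) not (past probation) — satisfied.
(2): F AND T AND T → false.
So Overall is not satisfied (F OR F).
Exception (no CBA) — not satisfied.
Result: main false OR exception false → false.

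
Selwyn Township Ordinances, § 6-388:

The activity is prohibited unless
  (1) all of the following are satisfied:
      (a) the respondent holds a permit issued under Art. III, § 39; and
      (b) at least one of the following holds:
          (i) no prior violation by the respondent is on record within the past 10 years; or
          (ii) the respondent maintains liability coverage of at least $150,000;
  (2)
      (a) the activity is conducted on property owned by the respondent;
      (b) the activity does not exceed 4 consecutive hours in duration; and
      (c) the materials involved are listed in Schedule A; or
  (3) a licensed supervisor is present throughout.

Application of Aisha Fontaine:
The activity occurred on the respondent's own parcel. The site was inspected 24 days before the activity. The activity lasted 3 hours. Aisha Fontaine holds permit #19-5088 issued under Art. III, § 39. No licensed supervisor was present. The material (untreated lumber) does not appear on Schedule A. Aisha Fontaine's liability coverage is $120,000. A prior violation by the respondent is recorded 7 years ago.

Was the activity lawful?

(a) holds permit — met.
(i) no prior violation — fails.
(ii) coverage ≥ $150,000 — not satisfied.
(b): F OR F → false.
(1) = T AND F = false.
(a) own property — holds.
(b) ≤ 4 hrs duration — holds.
(c) Schedule A material — not satisfied.
(2): T AND T AND F → false.
(3) supervisor present — fails.
So Overall is not satisfied (F OR F OR F).

No — unlawful.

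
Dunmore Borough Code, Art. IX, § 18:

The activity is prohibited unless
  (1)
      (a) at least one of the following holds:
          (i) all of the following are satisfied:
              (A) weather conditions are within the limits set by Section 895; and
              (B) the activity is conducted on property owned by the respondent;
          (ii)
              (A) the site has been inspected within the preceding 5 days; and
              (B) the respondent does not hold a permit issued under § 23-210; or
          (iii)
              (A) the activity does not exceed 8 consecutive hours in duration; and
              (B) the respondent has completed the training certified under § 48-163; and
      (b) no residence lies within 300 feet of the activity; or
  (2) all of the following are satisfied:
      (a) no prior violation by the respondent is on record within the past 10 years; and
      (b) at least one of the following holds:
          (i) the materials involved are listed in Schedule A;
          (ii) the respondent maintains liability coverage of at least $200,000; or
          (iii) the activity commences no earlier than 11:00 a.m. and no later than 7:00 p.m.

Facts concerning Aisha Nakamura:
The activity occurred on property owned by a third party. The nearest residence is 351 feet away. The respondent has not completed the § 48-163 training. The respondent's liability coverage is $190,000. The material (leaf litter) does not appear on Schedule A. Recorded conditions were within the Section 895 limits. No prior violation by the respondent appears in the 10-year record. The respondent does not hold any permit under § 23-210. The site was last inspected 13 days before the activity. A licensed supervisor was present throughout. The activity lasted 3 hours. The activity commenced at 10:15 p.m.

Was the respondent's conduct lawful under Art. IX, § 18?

No — unlawful.

(A) weather ok — met.
(B) own property — not met.
(i) = T AND F = false.
(A) site inspected — not satisfied.
(B) not (holds permit) — holds.
So (ii) is not satisfied (F AND T).
(A) ≤ 8 hrs duration — satisfied.
(B) training certified — not satisfied.
(iii) = T AND F = false.
So (a) is not satisfied (F OR F OR F).
(b) no residence in 300 ft — holds.
(1): F AND T → false.
(a) no prior violation — met.
(i) Schedule A material — not satisfied.
(ii) coverage ≥ $200,000 — not met.
(iii) start within hours — fails.
So (b) is not satisfied (F OR F OR F).
(2) = T AND F = false.
So Overall is not satisfied (F OR F).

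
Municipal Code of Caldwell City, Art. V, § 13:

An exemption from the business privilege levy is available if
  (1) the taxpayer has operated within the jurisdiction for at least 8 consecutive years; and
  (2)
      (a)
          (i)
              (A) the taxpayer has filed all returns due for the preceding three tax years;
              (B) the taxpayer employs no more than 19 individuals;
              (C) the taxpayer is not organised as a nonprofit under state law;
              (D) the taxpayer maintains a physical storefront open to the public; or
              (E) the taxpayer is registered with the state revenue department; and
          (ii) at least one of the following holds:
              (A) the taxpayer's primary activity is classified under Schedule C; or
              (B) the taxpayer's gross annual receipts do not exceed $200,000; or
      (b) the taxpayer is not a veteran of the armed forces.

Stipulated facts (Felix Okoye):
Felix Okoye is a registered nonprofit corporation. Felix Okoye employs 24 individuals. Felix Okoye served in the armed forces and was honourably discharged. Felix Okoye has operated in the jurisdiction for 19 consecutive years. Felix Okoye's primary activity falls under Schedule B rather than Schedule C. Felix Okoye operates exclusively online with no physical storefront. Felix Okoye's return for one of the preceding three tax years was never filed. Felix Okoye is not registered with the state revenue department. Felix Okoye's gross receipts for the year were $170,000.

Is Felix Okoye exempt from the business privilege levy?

No — not exempt.

(1) ≥ 8 yrs in jurisdiction — holds.
(A) returns current — not met.
(B) ≤ 19 employees — fails.
(C) not (nonprofit) — not met.
(D) has storefront — not satisfied.
(E) state-registered — not met.
So (i) is not satisfied (F OR F OR F OR F OR F).
(A) Schedule C activity — fails.
(B) receipts ≤ $200,000 — met.
(ii) = F OR T = true.
(a) = F AND T = false.
(b) not (veteran) — not met.
So (2) is not satisfied (F OR F).
So Overall is not satisfied (T AND F).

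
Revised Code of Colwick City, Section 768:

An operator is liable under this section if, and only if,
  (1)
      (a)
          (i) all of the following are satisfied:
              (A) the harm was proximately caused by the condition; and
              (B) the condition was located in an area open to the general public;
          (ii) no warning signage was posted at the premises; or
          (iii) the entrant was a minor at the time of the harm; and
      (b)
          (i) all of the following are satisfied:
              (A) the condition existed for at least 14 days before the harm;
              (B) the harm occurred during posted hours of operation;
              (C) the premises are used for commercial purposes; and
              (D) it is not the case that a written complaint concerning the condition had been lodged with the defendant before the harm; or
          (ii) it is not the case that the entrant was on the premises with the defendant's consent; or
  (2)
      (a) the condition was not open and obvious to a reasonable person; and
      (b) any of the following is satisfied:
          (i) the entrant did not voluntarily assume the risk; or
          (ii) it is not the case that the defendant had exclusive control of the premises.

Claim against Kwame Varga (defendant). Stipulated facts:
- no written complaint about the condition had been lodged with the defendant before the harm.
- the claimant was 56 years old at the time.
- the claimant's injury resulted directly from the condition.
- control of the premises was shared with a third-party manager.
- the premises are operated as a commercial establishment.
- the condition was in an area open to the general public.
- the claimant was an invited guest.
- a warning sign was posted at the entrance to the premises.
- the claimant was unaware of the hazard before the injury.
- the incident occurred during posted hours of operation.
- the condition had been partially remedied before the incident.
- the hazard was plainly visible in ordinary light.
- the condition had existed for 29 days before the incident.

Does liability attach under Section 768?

(A) proximate cause — satisfied.
(B) public area — satisfied.
(i) = T AND T = true.
(ii) no signage posted — not met.
(iii) entrant a minor — fails.
(a): T OR F OR F → true.
(A) condition ≥14 days old — satisfied.
(B) during posted hours — holds.
(C) commercial use — satisfied.
(D) not (complaint lodged) — holds.
(i) = T AND T AND T AND T = true.
(ii) not (consent to enter) — not met.
(b): T OR F → true.
(1) = T AND T = true.
(a) not open/obvious — not satisfied.
(i) no assumed risk — holds.
(ii) not (exclusive control) — met.
(b) = T OR T = true.
(2): F AND T → false.
Overall: T OR F → true.

Yes — liable.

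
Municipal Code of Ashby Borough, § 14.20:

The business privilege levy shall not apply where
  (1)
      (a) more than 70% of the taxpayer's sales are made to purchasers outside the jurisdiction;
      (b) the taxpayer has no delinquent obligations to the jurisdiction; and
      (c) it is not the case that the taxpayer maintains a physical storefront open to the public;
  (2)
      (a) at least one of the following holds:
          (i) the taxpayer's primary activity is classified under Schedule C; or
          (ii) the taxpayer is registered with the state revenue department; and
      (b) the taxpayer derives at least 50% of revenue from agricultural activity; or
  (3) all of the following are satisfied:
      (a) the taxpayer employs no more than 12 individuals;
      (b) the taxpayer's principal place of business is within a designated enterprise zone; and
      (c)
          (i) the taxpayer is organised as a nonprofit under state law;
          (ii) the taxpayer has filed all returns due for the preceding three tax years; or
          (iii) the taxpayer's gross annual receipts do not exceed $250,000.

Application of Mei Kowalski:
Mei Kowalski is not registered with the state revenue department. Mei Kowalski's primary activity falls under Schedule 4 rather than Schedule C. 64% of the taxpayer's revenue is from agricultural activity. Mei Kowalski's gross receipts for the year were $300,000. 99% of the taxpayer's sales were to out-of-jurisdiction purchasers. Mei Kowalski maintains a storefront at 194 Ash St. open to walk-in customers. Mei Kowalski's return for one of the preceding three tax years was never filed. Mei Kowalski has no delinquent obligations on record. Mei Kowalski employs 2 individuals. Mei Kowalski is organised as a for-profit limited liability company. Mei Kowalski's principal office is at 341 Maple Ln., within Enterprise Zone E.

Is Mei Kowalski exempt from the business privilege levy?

(a) >70% out-of-jur. sales — holds.
(b) no delinquency — satisfied.
(c) not (has storefront) — fails.
(1): T AND T AND F → false.
(i) Schedule C activity — not satisfied.
(ii) state-registered — fails.
(a) = F OR F = false.
(b) ≥50% agricultural — met.
(2) = F AND T = false.
(a) ≤ 12 employees — met.
(b) in enterprise zone — holds.
(i) nonprofit — fails.
(ii) returns current — not met.
(iii) receipts ≤ $250,000 — not met.
(c): F OR F OR F → false.
So (3) is not satisfied (T AND T AND F).
So Overall is not satisfied (F OR F OR F).

No — not exempt.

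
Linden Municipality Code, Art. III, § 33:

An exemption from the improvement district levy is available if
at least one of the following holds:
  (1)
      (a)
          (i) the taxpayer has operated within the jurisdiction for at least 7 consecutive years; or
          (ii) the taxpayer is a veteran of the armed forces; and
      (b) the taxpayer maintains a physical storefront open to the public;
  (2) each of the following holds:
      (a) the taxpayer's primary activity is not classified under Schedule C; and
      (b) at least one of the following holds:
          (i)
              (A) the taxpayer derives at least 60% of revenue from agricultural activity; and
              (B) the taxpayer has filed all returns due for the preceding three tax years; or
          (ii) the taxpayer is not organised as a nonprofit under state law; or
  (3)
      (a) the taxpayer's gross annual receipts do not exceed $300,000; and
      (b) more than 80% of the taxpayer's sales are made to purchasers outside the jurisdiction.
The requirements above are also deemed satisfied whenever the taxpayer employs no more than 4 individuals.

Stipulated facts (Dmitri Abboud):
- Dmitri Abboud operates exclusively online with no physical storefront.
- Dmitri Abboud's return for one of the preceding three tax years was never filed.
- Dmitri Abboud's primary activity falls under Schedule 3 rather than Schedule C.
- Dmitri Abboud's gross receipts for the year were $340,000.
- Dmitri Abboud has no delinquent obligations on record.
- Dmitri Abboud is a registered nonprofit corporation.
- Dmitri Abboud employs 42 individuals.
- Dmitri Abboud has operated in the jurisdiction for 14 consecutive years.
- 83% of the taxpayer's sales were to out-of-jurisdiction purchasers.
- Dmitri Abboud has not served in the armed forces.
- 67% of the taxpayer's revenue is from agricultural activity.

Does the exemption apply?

(i) ≥ 7 yrs in jurisdiction — satisfied.
(ii) veteran — fails.
(a): T OR F → true.
(b) has storefront — not satisfied.
So (1) is not satisfied (T AND F).
(a) not (Schedule C activity) — holds.
(A) ≥60% agricultural — met.
(B) returns current — not met.
(i): T AND F → false.
(ii) not (nonprofit) — not met.
(b) = F OR F = false.
(2) = T AND F = false.
(a) receipts ≤ $300,000 — not met.
(b) >80% out-of-jur. sales — holds.
(3): F AND T → false.
Overall = F OR F OR F = false.
Exception (≤ 4 employees) — not satisfied.
Result: main false OR exception false → false.

No — not exempt.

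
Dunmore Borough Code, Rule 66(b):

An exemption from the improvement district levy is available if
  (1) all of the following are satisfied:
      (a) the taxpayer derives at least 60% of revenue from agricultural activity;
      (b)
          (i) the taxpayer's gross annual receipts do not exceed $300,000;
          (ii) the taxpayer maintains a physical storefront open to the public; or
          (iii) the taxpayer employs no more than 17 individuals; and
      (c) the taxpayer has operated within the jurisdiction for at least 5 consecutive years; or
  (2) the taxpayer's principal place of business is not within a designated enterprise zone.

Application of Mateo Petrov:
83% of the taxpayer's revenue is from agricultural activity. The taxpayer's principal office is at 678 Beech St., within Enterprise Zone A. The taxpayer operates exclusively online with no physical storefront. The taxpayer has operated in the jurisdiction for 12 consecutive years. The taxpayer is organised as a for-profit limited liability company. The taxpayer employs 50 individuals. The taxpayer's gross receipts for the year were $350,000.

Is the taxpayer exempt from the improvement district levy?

(a) ≥60% agricultural — holds.
(i) receipts ≤ $300,000 — not met.
(ii) has storefront — fails.
(iii) ≤ 17 employees — not satisfied.
(b) = F OR F OR F = false.
(c) ≥ 5 yrs in jurisdiction — holds.
So (1) is not satisfied (T AND F AND T).
(2) not (in enterprise zone) — fails.
Overall = F OR F = false.

No — not exempt.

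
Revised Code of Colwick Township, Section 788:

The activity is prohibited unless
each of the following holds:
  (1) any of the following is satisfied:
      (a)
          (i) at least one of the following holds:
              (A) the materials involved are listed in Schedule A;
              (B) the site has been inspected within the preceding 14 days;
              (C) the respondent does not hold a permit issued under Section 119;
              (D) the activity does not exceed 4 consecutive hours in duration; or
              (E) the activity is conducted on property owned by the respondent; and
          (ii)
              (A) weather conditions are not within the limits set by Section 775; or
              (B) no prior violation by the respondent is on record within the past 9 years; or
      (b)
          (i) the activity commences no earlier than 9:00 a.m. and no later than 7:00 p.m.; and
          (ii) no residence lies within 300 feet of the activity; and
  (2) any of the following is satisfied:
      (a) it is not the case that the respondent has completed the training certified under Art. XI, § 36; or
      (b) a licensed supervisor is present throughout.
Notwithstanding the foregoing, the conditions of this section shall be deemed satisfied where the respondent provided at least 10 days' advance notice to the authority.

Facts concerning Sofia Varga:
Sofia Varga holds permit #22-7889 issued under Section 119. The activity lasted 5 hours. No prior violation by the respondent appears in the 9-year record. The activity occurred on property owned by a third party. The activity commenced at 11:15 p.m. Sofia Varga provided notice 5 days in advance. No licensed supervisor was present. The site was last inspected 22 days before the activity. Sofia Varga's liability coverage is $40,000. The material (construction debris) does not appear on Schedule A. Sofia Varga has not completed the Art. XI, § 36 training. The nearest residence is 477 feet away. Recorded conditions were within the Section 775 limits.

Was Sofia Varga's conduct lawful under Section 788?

(A) Schedule A material — not met.
(B) site inspected — fails.
(C) not (holds permit) — fails.
(D) ≤ 4 hrs duration — not met.
(E) own property — not met.
(i) = F OR F OR F OR F OR F = false.
(A) not (weather ok) — not satisfied.
(B) no prior violation — holds.
(ii): F OR T → true.
(a): F AND T → false.
(i) start within hours — fails.
(ii) no residence in 300 ft — satisfied.
(b) = F AND T = false.
(1) = F OR F = false.
(a) not (training certified) — holds.
(b) supervisor present — not met.
(2) = T OR F = true.
Overall = F AND T = false.
Exception (≥10 days' notice) — not satisfied.
Result: main false OR exception false → false.

No — unlawful.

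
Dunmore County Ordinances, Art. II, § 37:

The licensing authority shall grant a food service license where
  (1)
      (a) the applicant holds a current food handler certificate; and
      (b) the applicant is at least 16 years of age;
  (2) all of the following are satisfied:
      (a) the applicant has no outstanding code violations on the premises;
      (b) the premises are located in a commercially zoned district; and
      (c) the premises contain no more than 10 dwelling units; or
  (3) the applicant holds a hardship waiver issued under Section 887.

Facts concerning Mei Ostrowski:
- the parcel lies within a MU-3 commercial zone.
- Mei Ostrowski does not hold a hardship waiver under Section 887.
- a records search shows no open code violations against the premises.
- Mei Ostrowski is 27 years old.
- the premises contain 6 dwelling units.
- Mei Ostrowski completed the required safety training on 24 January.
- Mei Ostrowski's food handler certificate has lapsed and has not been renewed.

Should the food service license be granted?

(a) food handler cert. — not met.
(b) age ≥ 16 — holds.
(1) = F AND T = false.
(a) no code violations — satisfied.
(b) commercially zoned — met.
(c) ≤ 10 units — satisfied.
So (2) is satisfied (T AND T AND T).
(3) hardship waiver — not satisfied.
Overall = F OR T OR F = true.

Yes — granted.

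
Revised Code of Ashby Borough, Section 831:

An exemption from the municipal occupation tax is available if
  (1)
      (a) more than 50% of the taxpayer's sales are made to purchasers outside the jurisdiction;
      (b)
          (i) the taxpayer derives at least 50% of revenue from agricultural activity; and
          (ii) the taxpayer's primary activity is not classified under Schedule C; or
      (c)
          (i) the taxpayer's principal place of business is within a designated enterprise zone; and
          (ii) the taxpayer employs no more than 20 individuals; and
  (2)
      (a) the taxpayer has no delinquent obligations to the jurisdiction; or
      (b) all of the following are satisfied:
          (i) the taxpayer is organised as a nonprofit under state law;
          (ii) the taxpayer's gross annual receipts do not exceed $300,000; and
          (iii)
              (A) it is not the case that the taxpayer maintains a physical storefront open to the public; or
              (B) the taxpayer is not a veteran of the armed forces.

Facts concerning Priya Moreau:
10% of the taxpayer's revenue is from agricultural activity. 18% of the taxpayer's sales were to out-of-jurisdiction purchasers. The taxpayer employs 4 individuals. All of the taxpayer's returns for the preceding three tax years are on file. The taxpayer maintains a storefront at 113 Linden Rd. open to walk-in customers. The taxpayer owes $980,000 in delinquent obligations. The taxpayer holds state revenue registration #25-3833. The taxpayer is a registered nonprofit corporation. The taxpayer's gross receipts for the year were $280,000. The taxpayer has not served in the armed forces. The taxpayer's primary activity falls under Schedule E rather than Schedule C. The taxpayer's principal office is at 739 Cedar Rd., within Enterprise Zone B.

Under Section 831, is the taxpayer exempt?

(a) >50% out-of-jur. sales — not satisfied.
(i) ≥50% agricultural — not met.
(ii) not (Schedule C activity) — satisfied.
(b) = F AND T = false.
(i) in enterprise zone — satisfied.
(ii) ≤ 20 employees — met.
(c) = T AND T = true.
(1) = F OR F OR T = true.
(a) no delinquency — fails.
(i) nonprofit — holds.
(ii) receipts ≤ $300,000 — met.
(A) not (has storefront) — not satisfied.
(B) not (veteran) — holds.
(iii) = F OR T = true.
(b): T AND T AND T → true.
(2) = F OR T = true.
Overall: T AND T → true.

Yes — exempt.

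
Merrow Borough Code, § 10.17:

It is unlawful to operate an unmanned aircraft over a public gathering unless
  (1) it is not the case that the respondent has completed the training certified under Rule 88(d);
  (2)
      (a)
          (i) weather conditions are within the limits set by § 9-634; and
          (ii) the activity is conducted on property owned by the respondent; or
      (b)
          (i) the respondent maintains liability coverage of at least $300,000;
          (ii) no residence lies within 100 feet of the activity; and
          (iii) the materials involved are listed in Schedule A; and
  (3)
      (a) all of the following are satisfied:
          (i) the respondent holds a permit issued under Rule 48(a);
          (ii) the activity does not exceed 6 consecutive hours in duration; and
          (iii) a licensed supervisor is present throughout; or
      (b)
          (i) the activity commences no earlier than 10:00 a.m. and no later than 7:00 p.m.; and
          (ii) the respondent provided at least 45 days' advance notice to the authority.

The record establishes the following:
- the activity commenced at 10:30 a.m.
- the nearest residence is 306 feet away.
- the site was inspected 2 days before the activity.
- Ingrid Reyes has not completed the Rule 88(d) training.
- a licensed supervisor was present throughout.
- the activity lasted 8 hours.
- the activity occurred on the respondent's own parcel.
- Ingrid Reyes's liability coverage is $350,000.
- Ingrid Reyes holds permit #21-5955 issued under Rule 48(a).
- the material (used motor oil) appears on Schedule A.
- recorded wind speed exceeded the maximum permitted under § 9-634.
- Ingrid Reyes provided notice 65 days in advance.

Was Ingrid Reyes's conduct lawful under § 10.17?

Yes — lawful.

(1) not (training certified) — satisfied.
(i) weather ok — not met.
(ii) own property — met.
(a) = F AND T = false.
(i) coverage ≥ $300,000 — met.
(ii) no residence in 100 ft — holds.
(iii) Schedule A material — holds.
(b): T AND T AND T → true.
(2): F OR T → true.
(i) holds permit — holds.
(ii) ≤ 6 hrs duration — fails.
(iii) supervisor present — met.
(a) = T AND F AND T = false.
(i) start within hours — met.
(ii) ≥45 days' notice — met.
(b): T AND T → true.
So (3) is satisfied (F OR T).
So Overall is satisfied (T AND T AND T).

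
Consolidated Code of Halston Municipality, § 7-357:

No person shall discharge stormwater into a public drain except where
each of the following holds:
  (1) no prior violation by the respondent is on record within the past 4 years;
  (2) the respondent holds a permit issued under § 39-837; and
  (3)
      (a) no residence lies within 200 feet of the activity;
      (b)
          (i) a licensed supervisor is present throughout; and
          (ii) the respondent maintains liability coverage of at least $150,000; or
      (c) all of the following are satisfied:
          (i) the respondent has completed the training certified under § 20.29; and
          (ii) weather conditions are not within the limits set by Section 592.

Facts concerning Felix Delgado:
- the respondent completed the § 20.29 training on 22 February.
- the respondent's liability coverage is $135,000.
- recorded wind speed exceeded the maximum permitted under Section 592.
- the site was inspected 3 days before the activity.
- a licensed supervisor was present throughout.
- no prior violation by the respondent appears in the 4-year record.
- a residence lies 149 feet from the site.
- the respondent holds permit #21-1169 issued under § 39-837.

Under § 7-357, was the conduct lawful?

Yes — lawful.

(1) no prior violation — holds.
(2) holds permit — satisfied.
(a) no residence in 200 ft — not met.
(i) supervisor present — holds.
(ii) coverage ≥ $150,000 — not met.
(b) = T AND F = false.
(i) training certified — satisfied.
(ii) not (weather ok) — met.
So (c) is satisfied (T AND T).
(3) = F OR F OR T = true.
So Overall is satisfied (T AND T AND T).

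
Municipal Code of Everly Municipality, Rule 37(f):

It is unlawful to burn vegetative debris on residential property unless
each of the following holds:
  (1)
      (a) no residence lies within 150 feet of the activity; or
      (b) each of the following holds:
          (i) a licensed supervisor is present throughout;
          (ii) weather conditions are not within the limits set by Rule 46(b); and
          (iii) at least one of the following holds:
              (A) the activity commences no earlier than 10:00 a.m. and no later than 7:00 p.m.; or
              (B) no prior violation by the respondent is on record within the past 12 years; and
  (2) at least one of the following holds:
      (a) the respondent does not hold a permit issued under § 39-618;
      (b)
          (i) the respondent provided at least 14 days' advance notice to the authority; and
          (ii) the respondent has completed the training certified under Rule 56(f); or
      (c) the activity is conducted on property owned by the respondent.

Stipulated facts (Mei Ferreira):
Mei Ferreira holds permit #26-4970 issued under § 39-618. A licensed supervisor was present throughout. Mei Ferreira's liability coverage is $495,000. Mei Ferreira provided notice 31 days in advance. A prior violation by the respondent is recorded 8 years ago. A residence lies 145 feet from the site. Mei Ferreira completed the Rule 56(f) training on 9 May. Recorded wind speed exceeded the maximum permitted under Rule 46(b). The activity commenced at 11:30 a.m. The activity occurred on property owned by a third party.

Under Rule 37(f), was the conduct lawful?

(a) no residence in 150 ft — not satisfied.
(i) supervisor present — met.
(ii) not (weather ok) — satisfied.
(A) start within hours — met.
(B) no prior violation — not satisfied.
(iii) = T OR F = true.
So (b) is satisfied (T AND T AND T).
So (1) is satisfied (F OR T).
(a) not (holds permit) — not met.
(i) ≥14 days' notice — holds.
(ii) training certified — holds.
(b): T AND T → true.
(c) own property — not satisfied.
So (2) is satisfied (F OR T OR F).
Overall = T AND T = true.

Yes — lawful.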